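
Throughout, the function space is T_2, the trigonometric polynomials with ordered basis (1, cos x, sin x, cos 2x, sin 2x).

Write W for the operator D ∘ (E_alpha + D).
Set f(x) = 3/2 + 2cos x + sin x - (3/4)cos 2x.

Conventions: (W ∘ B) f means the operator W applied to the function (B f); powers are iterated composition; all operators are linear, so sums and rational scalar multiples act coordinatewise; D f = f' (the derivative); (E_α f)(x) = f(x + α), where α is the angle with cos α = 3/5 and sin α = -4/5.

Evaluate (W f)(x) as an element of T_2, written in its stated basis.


E_alpha f = 3/2 + (2/5)cos x + (11/5)sin x + (21/100)cos 2x - (18/25)sin 2x
D f = cos x - 2sin x + (3/2)sin 2x
(E_alpha + D) f = 3/2 + (7/5)cos x + (1/5)sin x + (21/100)cos 2x + (39/50)sin 2x
D (E_alpha + D) f = (1/5)cos x - (7/5)sin x + (39/25)cos 2x - (21/50)sin 2x

g(x) = (1/5)cos x - (7/5)sin x + (39/25)cos 2x - (21/50)sin 2x


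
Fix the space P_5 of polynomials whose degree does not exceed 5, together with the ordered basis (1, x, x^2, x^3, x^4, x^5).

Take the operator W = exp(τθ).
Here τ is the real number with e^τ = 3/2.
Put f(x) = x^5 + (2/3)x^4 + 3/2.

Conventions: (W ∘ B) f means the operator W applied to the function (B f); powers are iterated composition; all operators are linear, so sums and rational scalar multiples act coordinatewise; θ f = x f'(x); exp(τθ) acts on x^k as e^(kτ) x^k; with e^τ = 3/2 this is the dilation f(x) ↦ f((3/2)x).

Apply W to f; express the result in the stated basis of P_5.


exp(τθ) x^k = e^(kτ) x^k; with e^τ = 3/2 this sends x^k to (3/2)^k x^k
x^4 ↦ 81/16 x^4
x^5 ↦ 243/32 x^5
applying this coordinatewise to f: exp(τθ) f = (243/32)x^5 + (27/8)x^4 + 3/2

the image equals g(x) = (243/32)x^5 + (27/8)x^4 + 3/2


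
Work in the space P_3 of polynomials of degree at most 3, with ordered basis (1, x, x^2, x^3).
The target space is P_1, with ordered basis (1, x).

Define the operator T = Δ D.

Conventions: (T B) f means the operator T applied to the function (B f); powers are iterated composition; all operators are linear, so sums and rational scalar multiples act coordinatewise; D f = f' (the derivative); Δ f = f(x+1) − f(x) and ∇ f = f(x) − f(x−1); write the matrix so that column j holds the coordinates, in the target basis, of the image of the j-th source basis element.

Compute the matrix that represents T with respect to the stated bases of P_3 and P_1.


the matrix is [[0, 0, 2, 3]; [0, 0, 0, 6]] (rows listed top to bottom)

image of 1: 0
image of x: 0
image of x^2: 2
image of x^3: 6x + 3
each image's coordinates form column j of the matrix


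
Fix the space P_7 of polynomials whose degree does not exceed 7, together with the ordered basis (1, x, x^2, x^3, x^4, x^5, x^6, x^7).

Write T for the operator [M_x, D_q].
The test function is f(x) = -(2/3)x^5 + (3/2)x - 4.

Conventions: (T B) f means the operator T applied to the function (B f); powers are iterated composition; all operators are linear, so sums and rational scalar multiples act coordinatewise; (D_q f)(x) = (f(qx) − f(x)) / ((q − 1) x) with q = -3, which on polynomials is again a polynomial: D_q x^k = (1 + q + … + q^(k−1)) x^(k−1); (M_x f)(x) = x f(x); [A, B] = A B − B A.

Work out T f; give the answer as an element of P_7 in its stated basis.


the image equals g(x) = -162x^5 + (9/2)x + 4

D_q f = -(122/3)x^4 + 3/2
M_x D_q f = -(122/3)x^5 + (3/2)x
M_x f = -(2/3)x^6 + (3/2)x^2 - 4x
D_q M_x f = (364/3)x^5 - 3x - 4
[M_x, D_q] f = -162x^5 + (9/2)x + 4


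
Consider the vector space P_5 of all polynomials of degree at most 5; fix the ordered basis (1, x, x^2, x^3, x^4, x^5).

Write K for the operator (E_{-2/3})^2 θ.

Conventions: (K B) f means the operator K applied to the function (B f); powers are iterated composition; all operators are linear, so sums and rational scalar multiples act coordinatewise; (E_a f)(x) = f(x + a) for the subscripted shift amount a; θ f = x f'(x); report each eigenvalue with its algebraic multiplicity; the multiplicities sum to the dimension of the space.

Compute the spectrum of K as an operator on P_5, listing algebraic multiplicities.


λ = 0 (multiplicity 1), λ = 1 (multiplicity 1), λ = 2 (multiplicity 1), λ = 3 (multiplicity 1), λ = 4 (multiplicity 1), λ = 5 (multiplicity 1)

image of 1: 0
image of x: x - 4/3
image of x^2: 2x^2 - (16/3)x + 32/9
image of x^3: 3x^3 - 12x^2 + 16x - 64/9
image of x^4: 4x^4 - (64/3)x^3 + (128/3)x^2 - (1024/27)x + 1024/81
image of x^5: 5x^5 - (100/3)x^4 + (800/9)x^3 - (3200/27)x^2 + (6400/81)x - 5120/243
the matrix is upper triangular; its diagonal is (0, 1, 2, 3, 4, 5)
for a triangular matrix the eigenvalues are the diagonal entries, with algebraic multiplicity their repetition count


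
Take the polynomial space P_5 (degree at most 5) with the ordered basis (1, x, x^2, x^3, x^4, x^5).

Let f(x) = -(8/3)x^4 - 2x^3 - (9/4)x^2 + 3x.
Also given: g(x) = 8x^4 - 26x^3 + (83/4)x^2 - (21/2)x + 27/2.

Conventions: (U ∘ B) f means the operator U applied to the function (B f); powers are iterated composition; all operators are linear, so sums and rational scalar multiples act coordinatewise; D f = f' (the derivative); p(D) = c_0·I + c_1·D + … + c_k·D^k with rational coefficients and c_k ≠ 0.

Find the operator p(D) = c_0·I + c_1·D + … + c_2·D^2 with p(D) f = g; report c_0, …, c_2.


p(D) = -3·I + 3·D − D^2, i.e. c_0 = -3, c_1 = 3, c_2 = -1

D^0 f = -(8/3)x^4 - 2x^3 - (9/4)x^2 + 3x
D^1 f = -(32/3)x^3 - 6x^2 - (9/2)x + 3
D^2 f = -32x^2 - 12x - 9/2
matching coefficients of g against c_0 f + c_1 Df + … from the top degree down determines the c_i
solution: c_0 = -3, c_1 = 3, c_2 = -1


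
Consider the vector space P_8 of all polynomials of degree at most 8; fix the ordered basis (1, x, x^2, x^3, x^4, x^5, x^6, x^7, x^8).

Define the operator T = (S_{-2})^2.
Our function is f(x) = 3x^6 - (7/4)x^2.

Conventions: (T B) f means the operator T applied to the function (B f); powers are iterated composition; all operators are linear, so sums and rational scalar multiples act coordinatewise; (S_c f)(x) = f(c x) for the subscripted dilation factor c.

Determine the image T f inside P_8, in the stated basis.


the image equals g(x) = 12288x^6 - 28x^2

S_{-2} f = 192x^6 - 7x^2
S_{-2} S_{-2} f = 12288x^6 - 28x^2


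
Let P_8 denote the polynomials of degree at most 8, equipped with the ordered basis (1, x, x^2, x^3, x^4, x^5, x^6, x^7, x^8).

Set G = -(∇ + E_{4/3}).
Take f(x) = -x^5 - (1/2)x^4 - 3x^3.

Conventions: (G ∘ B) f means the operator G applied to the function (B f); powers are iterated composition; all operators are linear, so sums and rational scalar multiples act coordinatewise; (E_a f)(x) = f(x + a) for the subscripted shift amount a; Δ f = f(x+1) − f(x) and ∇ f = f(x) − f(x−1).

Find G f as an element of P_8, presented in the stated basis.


the result is g(x) = x^5 + (73/6)x^4 + (139/9)x^3 + (1540/27)x^2 + (1988/81)x + 7973/486

∇ f = -5x^4 + 8x^3 - 16x^2 + 12x - 7/2
E_{4/3} f = -x^5 - (43/6)x^4 - (211/9)x^3 - (1108/27)x^2 - (2960/81)x - 3136/243
(∇ + E_{4/3}) f = -x^5 - (73/6)x^4 - (139/9)x^3 - (1540/27)x^2 - (1988/81)x - 7973/486
(-(∇ + E_{4/3})) f = x^5 + (73/6)x^4 + (139/9)x^3 + (1540/27)x^2 + (1988/81)x + 7973/486


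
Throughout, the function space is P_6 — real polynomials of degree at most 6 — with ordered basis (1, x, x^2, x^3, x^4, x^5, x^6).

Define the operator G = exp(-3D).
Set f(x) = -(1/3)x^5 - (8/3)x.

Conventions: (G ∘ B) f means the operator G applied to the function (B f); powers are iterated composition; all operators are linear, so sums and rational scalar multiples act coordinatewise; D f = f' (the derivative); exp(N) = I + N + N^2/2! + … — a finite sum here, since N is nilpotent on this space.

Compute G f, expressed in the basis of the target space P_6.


order-1 term: 5x^4 + 8
order-2 term: -30x^3
order-3 term: 90x^2
order-4 term: -135x
order-5 term: 81
the series for exp(-3D) f terminates at order 5
exp(-3D) f = -(1/3)x^5 + 5x^4 - 30x^3 + 90x^2 - (413/3)x + 89

the image equals g(x) = -(1/3)x^5 + 5x^4 - 30x^3 + 90x^2 - (413/3)x + 89


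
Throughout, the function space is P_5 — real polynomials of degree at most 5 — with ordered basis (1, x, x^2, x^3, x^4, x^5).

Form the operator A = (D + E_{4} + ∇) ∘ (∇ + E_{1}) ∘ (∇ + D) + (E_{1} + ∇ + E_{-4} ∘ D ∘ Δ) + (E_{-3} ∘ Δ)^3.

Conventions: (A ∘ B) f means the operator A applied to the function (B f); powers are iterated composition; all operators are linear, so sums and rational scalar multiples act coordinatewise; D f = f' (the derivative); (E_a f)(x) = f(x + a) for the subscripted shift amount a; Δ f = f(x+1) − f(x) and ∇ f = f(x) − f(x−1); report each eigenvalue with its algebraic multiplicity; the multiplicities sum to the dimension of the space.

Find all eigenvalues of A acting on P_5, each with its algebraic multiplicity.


image of 1: 1
image of x: x + 4
image of x^2: x^2 + 8x + 33
image of x^3: x^3 + 12x^2 + 99x + 198
image of x^4: x^4 + 16x^3 + 198x^2 + 792x + 1021
image of x^5: x^5 + 20x^4 + 330x^3 + 1980x^2 + 5105x + 9528
the matrix is upper triangular; its diagonal is (1, 1, 1, 1, 1, 1)
for a triangular matrix the eigenvalues are the diagonal entries, with algebraic multiplicity their repetition count

λ = 1 (multiplicity 6)


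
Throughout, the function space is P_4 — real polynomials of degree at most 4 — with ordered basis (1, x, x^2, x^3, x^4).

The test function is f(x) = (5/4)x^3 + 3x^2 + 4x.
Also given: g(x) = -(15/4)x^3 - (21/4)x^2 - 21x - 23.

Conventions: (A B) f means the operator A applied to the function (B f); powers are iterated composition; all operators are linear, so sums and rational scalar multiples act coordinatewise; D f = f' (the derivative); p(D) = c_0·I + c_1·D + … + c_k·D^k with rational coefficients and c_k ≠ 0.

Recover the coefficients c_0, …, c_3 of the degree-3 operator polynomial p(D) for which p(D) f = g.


D^0 f = (5/4)x^3 + 3x^2 + 4x
D^1 f = (15/4)x^2 + 6x + 4
D^2 f = (15/2)x + 6
D^3 f = 15/2
matching coefficients of g against c_0 f + c_1 Df + … from the top degree down determines the c_i
solution: c_0 = -3, c_1 = 1, c_2 = -2, c_3 = -2

p(D) = -3·I + D − 2·D^2 − 2·D^3, i.e. c_0 = -3, c_1 = 1, c_2 = -2, c_3 = -2


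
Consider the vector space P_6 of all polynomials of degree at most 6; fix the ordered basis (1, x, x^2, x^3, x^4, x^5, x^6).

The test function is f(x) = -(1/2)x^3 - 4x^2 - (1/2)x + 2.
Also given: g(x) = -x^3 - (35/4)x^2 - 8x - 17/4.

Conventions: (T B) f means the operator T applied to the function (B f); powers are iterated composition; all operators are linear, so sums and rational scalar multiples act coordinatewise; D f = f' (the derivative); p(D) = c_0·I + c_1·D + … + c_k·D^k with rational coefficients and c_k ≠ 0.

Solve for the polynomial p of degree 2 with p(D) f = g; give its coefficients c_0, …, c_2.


c_0 = 2, c_1 = 1/2, c_2 = 1

D^0 f = -(1/2)x^3 - 4x^2 - (1/2)x + 2
D^1 f = -(3/2)x^2 - 8x - 1/2
D^2 f = -3x - 8
matching coefficients of g against c_0 f + c_1 Df + … from the top degree down determines the c_i
solution: c_0 = 2, c_1 = 1/2, c_2 = 1


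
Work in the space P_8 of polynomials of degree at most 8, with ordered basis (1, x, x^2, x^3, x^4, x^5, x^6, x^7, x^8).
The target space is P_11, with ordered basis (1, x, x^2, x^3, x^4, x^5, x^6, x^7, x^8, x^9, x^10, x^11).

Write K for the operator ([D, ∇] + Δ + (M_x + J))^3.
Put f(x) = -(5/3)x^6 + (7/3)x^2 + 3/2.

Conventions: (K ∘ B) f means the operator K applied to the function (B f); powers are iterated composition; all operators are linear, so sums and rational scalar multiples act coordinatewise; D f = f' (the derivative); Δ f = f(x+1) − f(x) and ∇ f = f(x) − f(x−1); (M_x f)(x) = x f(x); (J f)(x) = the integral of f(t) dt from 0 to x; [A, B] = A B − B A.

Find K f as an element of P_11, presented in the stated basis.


the result is g(x) = -(50/21)x^9 - (320/7)x^7 - (425/3)x^6 - (1366/3)x^5 - 1250x^4 - 2450x^3 - (10247/3)x^2 - (188507/63)x - 156041/126

∇ f = -10x^5 + 25x^4 - (100/3)x^3 + 25x^2 - (16/3)x - 2/3
D ∇ f = -50x^4 + 100x^3 - 100x^2 + 50x - 16/3
D f = -10x^5 + (14/3)x
∇ D f = -50x^4 + 100x^3 - 100x^2 + 50x - 16/3
[D, ∇] f = 0
Δ f = -10x^5 - 25x^4 - (100/3)x^3 - 25x^2 - (16/3)x + 2/3
M_x f = -(5/3)x^7 + (7/3)x^3 + (3/2)x
J f = -(5/21)x^7 + (7/9)x^3 + (3/2)x
(M_x + J) f = -(40/21)x^7 + (28/9)x^3 + 3x
([D, ∇] + Δ + (M_x + J)) f = -(40/21)x^7 - 10x^5 - 25x^4 - (272/9)x^3 - 25x^2 - (7/3)x + 2/3
∇ ([D, ∇] + Δ + (M_x + J)) f = -(40/3)x^6 + 40x^5 - (350/3)x^4 + (200/3)x^3 - (242/3)x^2 + 4x + 349/63
D ∇ ([D, ∇] + Δ + (M_x + J)) f = -80x^5 + 200x^4 - (1400/3)x^3 + 200x^2 - (484/3)x + 4
D ([D, ∇] + Δ + (M_x + J)) f = -(40/3)x^6 - 50x^4 - 100x^3 - (272/3)x^2 - 50x - 7/3
∇ D ([D, ∇] + Δ + (M_x + J)) f = -80x^5 + 200x^4 - (1400/3)x^3 + 200x^2 - (484/3)x + 4
[D, ∇] ([D, ∇] + Δ + (M_x + J)) f = 0
Δ ([D, ∇] + Δ + (M_x + J)) f = -(40/3)x^6 - 40x^5 - (350/3)x^4 - (800/3)x^3 - (1142/3)x^2 - 304x - 5951/63
M_x ([D, ∇] + Δ + (M_x + J)) f = -(40/21)x^8 - 10x^6 - 25x^5 - (272/9)x^4 - 25x^3 - (7/3)x^2 + (2/3)x
J ([D, ∇] + Δ + (M_x + J)) f = -(5/21)x^8 - (5/3)x^6 - 5x^5 - (68/9)x^4 - (25/3)x^3 - (7/6)x^2 + (2/3)x
(M_x + J) ([D, ∇] + Δ + (M_x + J)) f = -(15/7)x^8 - (35/3)x^6 - 30x^5 - (340/9)x^4 - (100/3)x^3 - (7/2)x^2 + (4/3)x
([D, ∇] + Δ + (M_x + J)) ([D, ∇] + Δ + (M_x + J)) f = -(15/7)x^8 - 25x^6 - 70x^5 - (1390/9)x^4 - 300x^3 - (2305/6)x^2 - (908/3)x - 5951/63
∇ ([D, ∇] + Δ + (M_x + J)) ([D, ∇] + Δ + (M_x + J)) f = -(120/7)x^7 + 60x^6 - 270x^5 + 175x^4 - (4840/9)x^3 - (715/3)x^2 - (19105/63)x - 13471/126
D ∇ ([D, ∇] + Δ + (M_x + J)) ([D, ∇] + Δ + (M_x + J)) f = -120x^6 + 360x^5 - 1350x^4 + 700x^3 - (4840/3)x^2 - (1430/3)x - 19105/63
D ([D, ∇] + Δ + (M_x + J)) ([D, ∇] + Δ + (M_x + J)) f = -(120/7)x^7 - 150x^5 - 350x^4 - (5560/9)x^3 - 900x^2 - (2305/3)x - 908/3
∇ D ([D, ∇] + Δ + (M_x + J)) ([D, ∇] + Δ + (M_x + J)) f = -120x^6 + 360x^5 - 1350x^4 + 700x^3 - (4840/3)x^2 - (1430/3)x - 19105/63
[D, ∇] ([D, ∇] + Δ + (M_x + J)) ([D, ∇] + Δ + (M_x + J)) f = 0
Δ ([D, ∇] + Δ + (M_x + J)) ([D, ∇] + Δ + (M_x + J)) f = -(120/7)x^7 - 60x^6 - 270x^5 - 875x^4 - (17440/9)x^3 - (8885/3)x^2 - (176605/63)x - 156041/126
M_x ([D, ∇] + Δ + (M_x + J)) ([D, ∇] + Δ + (M_x + J)) f = -(15/7)x^9 - 25x^7 - 70x^6 - (1390/9)x^5 - 300x^4 - (2305/6)x^3 - (908/3)x^2 - (5951/63)x
J ([D, ∇] + Δ + (M_x + J)) ([D, ∇] + Δ + (M_x + J)) f = -(5/21)x^9 - (25/7)x^7 - (35/3)x^6 - (278/9)x^5 - 75x^4 - (2305/18)x^3 - (454/3)x^2 - (5951/63)x
(M_x + J) ([D, ∇] + Δ + (M_x + J)) ([D, ∇] + Δ + (M_x + J)) f = -(50/21)x^9 - (200/7)x^7 - (245/3)x^6 - (556/3)x^5 - 375x^4 - (4610/9)x^3 - 454x^2 - (11902/63)x
([D, ∇] + Δ + (M_x + J)) ([D, ∇] + Δ + (M_x + J)) ([D, ∇] + Δ + (M_x + J)) f = -(50/21)x^9 - (320/7)x^7 - (425/3)x^6 - (1366/3)x^5 - 1250x^4 - 2450x^3 - (10247/3)x^2 - (188507/63)x - 156041/126


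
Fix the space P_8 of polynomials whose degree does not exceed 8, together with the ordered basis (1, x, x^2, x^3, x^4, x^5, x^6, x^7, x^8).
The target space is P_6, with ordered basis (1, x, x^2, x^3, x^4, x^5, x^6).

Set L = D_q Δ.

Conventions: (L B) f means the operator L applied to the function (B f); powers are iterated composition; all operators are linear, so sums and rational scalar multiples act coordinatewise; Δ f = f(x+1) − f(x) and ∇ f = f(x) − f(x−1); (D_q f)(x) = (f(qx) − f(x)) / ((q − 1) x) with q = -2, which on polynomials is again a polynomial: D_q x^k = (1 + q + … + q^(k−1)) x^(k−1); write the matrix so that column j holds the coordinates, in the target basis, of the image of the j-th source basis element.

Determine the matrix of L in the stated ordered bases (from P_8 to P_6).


image of 1: 0
image of x: 0
image of x^2: 2
image of x^3: -3x + 3
image of x^4: 12x^2 - 6x + 4
image of x^5: -25x^3 + 30x^2 - 10x + 5
image of x^6: 66x^4 - 75x^3 + 60x^2 - 15x + 6
image of x^7: -147x^5 + 231x^4 - 175x^3 + 105x^2 - 21x + 7
image of x^8: 344x^6 - 588x^5 + 616x^4 - 350x^3 + 168x^2 - 28x + 8
each image's coordinates form column j of the matrix

the matrix is [[0, 0, 2, 3, 4, 5, 6, 7, 8]; [0, 0, 0, -3, -6, -10, -15, -21, -28]; [0, 0, 0, 0, 12, 30, 60, 105, 168]; [0, 0, 0, 0, 0, -25, -75, -175, -350]; [0, 0, 0, 0, 0, 0, 66, 231, 616]; [0, 0, 0, 0, 0, 0, 0, -147, -588]; [0, 0, 0, 0, 0, 0, 0, 0, 344]] (rows listed top to bottom)


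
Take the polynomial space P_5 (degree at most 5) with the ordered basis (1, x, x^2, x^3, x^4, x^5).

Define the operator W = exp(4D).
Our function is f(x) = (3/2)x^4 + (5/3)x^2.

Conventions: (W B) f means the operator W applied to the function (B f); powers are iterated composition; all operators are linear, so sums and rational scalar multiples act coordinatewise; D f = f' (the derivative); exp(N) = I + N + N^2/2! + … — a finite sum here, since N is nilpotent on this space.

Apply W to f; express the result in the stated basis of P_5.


order-1 term: 24x^3 + (40/3)x
order-2 term: 144x^2 + 80/3
order-3 term: 384x
order-4 term: 384
the series for exp(4D) f terminates at order 4
exp(4D) f = (3/2)x^4 + 24x^3 + (437/3)x^2 + (1192/3)x + 1232/3

the image equals g(x) = (3/2)x^4 + 24x^3 + (437/3)x^2 + (1192/3)x + 1232/3


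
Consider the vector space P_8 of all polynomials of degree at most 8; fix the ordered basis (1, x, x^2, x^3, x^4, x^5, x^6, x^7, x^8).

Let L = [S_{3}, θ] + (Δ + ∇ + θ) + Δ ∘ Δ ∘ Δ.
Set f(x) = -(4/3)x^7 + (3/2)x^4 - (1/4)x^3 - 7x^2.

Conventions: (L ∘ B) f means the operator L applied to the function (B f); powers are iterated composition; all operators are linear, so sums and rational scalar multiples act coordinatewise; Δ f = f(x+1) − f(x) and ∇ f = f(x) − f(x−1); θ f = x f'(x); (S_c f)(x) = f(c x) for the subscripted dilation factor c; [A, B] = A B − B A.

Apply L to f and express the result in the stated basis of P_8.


the result is g(x) = -(28/3)x^7 - (56/3)x^6 - (1102/3)x^4 - (6675/4)x^3 - (8543/2)x^2 - 5020x - 7076/3

θ f = -(28/3)x^7 + 6x^4 - (3/4)x^3 - 14x^2
S_{3} θ f = -20412x^7 + 486x^4 - (81/4)x^3 - 126x^2
S_{3} f = -2916x^7 + (243/2)x^4 - (27/4)x^3 - 63x^2
θ S_{3} f = -20412x^7 + 486x^4 - (81/4)x^3 - 126x^2
[S_{3}, θ] f = 0
Δ f = -(28/3)x^6 - 28x^5 - (140/3)x^4 - (122/3)x^3 - (79/4)x^2 - (217/12)x - 85/12
∇ f = -(28/3)x^6 + 28x^5 - (140/3)x^4 + (158/3)x^3 - (151/4)x^2 + (25/12)x + 47/12
θ f = -(28/3)x^7 + 6x^4 - (3/4)x^3 - 14x^2
(Δ + ∇ + θ) f = -(28/3)x^7 - (56/3)x^6 - (262/3)x^4 + (45/4)x^3 - (143/2)x^2 - 16x - 19/6
Δ f = -(28/3)x^6 - 28x^5 - (140/3)x^4 - (122/3)x^3 - (79/4)x^2 - (217/12)x - 85/12
Δ Δ f = -56x^5 - 280x^4 - (1960/3)x^3 - 822x^2 - (3265/6)x - 325/2
Δ Δ Δ f = -280x^4 - 1680x^3 - 4200x^2 - 5004x - 4711/2
([S_{3}, θ] + (Δ + ∇ + θ) + Δ ∘ Δ ∘ Δ) f = -(28/3)x^7 - (56/3)x^6 - (1102/3)x^4 - (6675/4)x^3 - (8543/2)x^2 - 5020x - 7076/3


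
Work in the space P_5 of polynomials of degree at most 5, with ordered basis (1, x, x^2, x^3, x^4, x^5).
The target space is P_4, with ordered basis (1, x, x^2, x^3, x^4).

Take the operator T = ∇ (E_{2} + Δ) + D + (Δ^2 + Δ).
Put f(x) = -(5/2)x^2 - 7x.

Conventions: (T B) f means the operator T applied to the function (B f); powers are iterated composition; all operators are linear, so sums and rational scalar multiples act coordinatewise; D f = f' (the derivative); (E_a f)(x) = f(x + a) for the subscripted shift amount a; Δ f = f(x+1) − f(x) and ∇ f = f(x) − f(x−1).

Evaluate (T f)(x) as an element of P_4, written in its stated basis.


E_{2} f = -(5/2)x^2 - 17x - 24
Δ f = -5x - 19/2
(E_{2} + Δ) f = -(5/2)x^2 - 22x - 67/2
∇ (E_{2} + Δ) f = -5x - 39/2
D f = -5x - 7
Δ f = -5x - 19/2
Δ Δ f = -5
Δ f = -5x - 19/2
(Δ^2 + Δ) f = -5x - 29/2
(∇ (E_{2} + Δ) + D + (Δ^2 + Δ)) f = -15x - 41

the result is g(x) = -15x - 41


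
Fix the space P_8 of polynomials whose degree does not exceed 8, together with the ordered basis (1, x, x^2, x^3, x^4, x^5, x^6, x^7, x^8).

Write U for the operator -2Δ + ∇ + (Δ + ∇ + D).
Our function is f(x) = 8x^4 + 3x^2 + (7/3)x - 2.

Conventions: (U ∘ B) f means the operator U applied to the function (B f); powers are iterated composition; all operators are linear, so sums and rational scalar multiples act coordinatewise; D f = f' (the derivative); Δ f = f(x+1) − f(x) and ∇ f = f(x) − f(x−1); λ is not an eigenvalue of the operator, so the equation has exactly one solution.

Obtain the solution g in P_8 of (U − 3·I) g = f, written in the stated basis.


write g with unknown coordinates in the stated basis and equate coefficients in (U − 3·I) g = f
solving from the highest basis element down gives g = -(8/3)x^4 - (64/9)x^3 + (7/9)x^2 + (487/27)x + 989/81
check: U g = -(64/3)x^3 + (16/3)x^2 + (508/9)x + 935/27
so U g − 3·g = 8x^4 + 3x^2 + (7/3)x - 2 = f ✓

g(x) = -(8/3)x^4 - (64/9)x^3 + (7/9)x^2 + (487/27)x + 989/81


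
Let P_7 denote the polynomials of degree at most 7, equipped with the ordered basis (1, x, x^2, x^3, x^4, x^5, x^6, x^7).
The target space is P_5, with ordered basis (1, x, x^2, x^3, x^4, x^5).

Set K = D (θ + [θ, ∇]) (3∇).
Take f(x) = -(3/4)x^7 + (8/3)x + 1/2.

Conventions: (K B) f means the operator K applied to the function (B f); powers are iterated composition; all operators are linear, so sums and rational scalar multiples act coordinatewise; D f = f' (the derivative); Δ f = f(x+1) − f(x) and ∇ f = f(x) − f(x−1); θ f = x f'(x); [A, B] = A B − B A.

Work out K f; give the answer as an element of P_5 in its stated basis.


∇ f = -(21/4)x^6 + (63/4)x^5 - (105/4)x^4 + (105/4)x^3 - (63/4)x^2 + (21/4)x + 23/12
(3∇) f = -(63/4)x^6 + (189/4)x^5 - (315/4)x^4 + (315/4)x^3 - (189/4)x^2 + (63/4)x + 23/4
θ (3∇) f = -(189/2)x^6 + (945/4)x^5 - 315x^4 + (945/4)x^3 - (189/2)x^2 + (63/4)x
∇ (3∇) f = -(189/2)x^5 + (945/2)x^4 - (2205/2)x^3 + (2835/2)x^2 - (1953/2)x + 567/2
θ ∇ (3∇) f = -(945/2)x^5 + 1890x^4 - (6615/2)x^3 + 2835x^2 - (1953/2)x
θ (3∇) f = -(189/2)x^6 + (945/4)x^5 - 315x^4 + (945/4)x^3 - (189/2)x^2 + (63/4)x
∇ θ (3∇) f = -567x^5 + (10395/4)x^4 - (11025/2)x^3 + (25515/4)x^2 - 3906x + 3969/4
[θ, ∇] (3∇) f = (189/2)x^5 - (2835/4)x^4 + 2205x^3 - (14175/4)x^2 + (5859/2)x - 3969/4
(θ + [θ, ∇]) (3∇) f = -(189/2)x^6 + (1323/4)x^5 - (4095/4)x^4 + (9765/4)x^3 - (14553/4)x^2 + (11781/4)x - 3969/4
D (θ + [θ, ∇]) (3∇) f = -567x^5 + (6615/4)x^4 - 4095x^3 + (29295/4)x^2 - (14553/2)x + 11781/4

the result is g(x) = -567x^5 + (6615/4)x^4 - 4095x^3 + (29295/4)x^2 - (14553/2)x + 11781/4


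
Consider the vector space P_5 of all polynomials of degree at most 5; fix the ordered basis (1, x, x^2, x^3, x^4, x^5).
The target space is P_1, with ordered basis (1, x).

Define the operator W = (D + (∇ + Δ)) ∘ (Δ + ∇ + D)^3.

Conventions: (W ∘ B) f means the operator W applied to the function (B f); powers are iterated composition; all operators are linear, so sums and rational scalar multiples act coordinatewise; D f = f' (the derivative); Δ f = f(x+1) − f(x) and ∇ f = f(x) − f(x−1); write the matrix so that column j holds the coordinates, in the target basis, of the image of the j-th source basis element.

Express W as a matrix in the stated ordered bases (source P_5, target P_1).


image of 1: 0
image of x: 0
image of x^2: 0
image of x^3: 0
image of x^4: 1944
image of x^5: 9720x
each image's coordinates form column j of the matrix

the matrix is [[0, 0, 0, 0, 1944, 0]; [0, 0, 0, 0, 0, 9720]] (rows listed top to bottom)


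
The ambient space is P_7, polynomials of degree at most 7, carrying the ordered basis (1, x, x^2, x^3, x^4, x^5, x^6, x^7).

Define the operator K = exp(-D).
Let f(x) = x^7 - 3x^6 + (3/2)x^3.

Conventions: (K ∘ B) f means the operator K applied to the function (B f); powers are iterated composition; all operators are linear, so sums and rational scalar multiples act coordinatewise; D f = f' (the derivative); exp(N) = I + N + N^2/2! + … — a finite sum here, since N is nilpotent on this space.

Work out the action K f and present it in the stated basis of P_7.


the result is g(x) = x^7 - 10x^6 + 39x^5 - 80x^4 + (193/2)x^3 - (141/2)x^2 + (59/2)x - 11/2

order-1 term: -7x^6 + 18x^5 - (9/2)x^2
order-2 term: 21x^5 - 45x^4 + (9/2)x
order-3 term: -35x^4 + 60x^3 - 3/2
order-4 term: 35x^3 - 45x^2
order-5 term: -21x^2 + 18x
order-6 term: 7x - 3
order-7 term: -1
the series for exp(-D) f terminates at order 7
exp(-D) f = x^7 - 10x^6 + 39x^5 - 80x^4 + (193/2)x^3 - (141/2)x^2 + (59/2)x - 11/2


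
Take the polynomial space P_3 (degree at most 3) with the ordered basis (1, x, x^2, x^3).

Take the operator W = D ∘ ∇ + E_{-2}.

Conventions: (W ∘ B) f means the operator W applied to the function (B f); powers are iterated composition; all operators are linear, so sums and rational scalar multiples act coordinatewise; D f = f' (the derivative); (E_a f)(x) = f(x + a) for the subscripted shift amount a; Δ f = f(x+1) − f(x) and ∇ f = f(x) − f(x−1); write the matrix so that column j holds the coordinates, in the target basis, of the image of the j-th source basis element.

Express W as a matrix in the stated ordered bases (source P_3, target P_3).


the matrix is [[1, -2, 6, -11]; [0, 1, -4, 18]; [0, 0, 1, -6]; [0, 0, 0, 1]] (rows listed top to bottom)

image of 1: 1
image of x: x - 2
image of x^2: x^2 - 4x + 6
image of x^3: x^3 - 6x^2 + 18x - 11
each image's coordinates form column j of the matrix


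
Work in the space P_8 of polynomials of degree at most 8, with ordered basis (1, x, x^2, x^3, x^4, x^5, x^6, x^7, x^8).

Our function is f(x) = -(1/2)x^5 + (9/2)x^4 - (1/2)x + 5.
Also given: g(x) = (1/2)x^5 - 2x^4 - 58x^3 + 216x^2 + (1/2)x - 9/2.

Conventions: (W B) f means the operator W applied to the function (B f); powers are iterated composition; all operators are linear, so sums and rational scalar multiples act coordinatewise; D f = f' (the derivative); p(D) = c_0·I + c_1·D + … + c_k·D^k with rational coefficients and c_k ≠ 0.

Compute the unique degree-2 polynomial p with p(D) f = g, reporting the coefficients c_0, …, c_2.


D^0 f = -(1/2)x^5 + (9/2)x^4 - (1/2)x + 5
D^1 f = -(5/2)x^4 + 18x^3 - 1/2
D^2 f = -10x^3 + 54x^2
matching coefficients of g against c_0 f + c_1 Df + … from the top degree down determines the c_i
solution: c_0 = -1, c_1 = -1, c_2 = 4

c_0 = -1, c_1 = -1, c_2 = 4


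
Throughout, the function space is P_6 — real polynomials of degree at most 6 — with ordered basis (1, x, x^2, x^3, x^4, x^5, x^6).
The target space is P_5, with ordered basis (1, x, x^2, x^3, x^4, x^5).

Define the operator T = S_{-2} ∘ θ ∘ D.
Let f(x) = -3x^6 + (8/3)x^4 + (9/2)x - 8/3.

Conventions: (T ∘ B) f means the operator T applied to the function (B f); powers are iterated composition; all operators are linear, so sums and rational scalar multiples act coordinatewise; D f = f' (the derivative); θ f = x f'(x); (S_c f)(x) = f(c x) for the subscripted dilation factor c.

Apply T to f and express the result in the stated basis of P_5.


D f = -18x^5 + (32/3)x^3 + 9/2
θ D f = -90x^5 + 32x^3
S_{-2} θ D f = 2880x^5 - 256x^3

the image equals g(x) = 2880x^5 - 256x^3


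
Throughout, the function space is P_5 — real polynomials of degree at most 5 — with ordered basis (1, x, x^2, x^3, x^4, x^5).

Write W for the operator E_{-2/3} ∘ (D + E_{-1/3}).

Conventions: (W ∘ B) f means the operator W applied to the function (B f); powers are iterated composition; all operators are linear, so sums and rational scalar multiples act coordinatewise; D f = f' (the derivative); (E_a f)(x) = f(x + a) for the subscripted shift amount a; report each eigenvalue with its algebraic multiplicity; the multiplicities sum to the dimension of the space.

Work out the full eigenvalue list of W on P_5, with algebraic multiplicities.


λ = 1 (multiplicity 6)

image of 1: 1
image of x: x
image of x^2: x^2 - 1/3
image of x^3: x^3 - x + 1/3
image of x^4: x^4 - 2x^2 + (4/3)x - 5/27
image of x^5: x^5 - (10/3)x^3 + (10/3)x^2 - (25/27)x - 1/81
the matrix is upper triangular; its diagonal is (1, 1, 1, 1, 1, 1)
for a triangular matrix the eigenvalues are the diagonal entries, with algebraic multiplicity their repetition count


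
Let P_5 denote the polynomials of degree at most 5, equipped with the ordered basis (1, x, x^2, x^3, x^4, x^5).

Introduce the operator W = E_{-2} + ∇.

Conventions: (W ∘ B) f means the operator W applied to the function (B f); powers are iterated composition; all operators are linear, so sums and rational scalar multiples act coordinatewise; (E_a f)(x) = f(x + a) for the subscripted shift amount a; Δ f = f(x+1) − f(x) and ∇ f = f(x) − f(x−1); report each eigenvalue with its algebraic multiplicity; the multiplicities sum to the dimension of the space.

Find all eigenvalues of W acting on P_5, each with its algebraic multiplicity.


image of 1: 1
image of x: x - 1
image of x^2: x^2 - 2x + 3
image of x^3: x^3 - 3x^2 + 9x - 7
image of x^4: x^4 - 4x^3 + 18x^2 - 28x + 15
image of x^5: x^5 - 5x^4 + 30x^3 - 70x^2 + 75x - 31
the matrix is upper triangular; its diagonal is (1, 1, 1, 1, 1, 1)
for a triangular matrix the eigenvalues are the diagonal entries, with algebraic multiplicity their repetition count

λ = 1 (multiplicity 6)


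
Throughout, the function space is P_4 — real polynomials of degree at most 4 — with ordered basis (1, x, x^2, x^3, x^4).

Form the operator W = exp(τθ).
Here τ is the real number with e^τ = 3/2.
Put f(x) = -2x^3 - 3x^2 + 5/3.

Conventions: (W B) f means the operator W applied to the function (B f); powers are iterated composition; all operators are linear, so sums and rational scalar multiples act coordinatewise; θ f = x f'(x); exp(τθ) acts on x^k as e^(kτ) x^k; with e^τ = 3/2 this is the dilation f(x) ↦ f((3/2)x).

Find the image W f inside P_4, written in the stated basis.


exp(τθ) x^k = e^(kτ) x^k; with e^τ = 3/2 this sends x^k to (3/2)^k x^k
x^2 ↦ 9/4 x^2
x^3 ↦ 27/8 x^3
applying this coordinatewise to f: exp(τθ) f = -(27/4)x^3 - (27/4)x^2 + 5/3

the image equals g(x) = -(27/4)x^3 - (27/4)x^2 + 5/3


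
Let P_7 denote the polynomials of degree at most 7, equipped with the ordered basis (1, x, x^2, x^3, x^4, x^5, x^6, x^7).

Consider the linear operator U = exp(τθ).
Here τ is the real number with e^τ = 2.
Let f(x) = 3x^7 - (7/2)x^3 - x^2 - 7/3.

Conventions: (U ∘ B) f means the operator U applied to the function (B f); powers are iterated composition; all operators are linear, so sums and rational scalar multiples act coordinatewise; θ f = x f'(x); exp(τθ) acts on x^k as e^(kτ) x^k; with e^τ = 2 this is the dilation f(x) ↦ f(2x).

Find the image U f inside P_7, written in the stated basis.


the result is g(x) = 384x^7 - 28x^3 - 4x^2 - 7/3

exp(τθ) x^k = e^(kτ) x^k; with e^τ = 2 this sends x^k to 2^k x^k
x^2 ↦ 4 x^2
x^3 ↦ 8 x^3
x^7 ↦ 128 x^7
applying this coordinatewise to f: exp(τθ) f = 384x^7 - 28x^3 - 4x^2 - 7/3


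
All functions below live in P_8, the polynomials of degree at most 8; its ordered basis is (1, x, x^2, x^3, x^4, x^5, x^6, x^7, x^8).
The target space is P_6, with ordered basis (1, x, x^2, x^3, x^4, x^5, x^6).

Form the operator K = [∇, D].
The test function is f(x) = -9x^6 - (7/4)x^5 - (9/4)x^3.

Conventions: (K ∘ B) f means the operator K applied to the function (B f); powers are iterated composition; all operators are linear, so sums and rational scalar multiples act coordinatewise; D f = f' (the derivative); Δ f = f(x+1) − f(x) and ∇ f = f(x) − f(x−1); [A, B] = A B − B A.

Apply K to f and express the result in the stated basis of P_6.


the result is g(x) = 0

D f = -54x^5 - (35/4)x^4 - (27/4)x^2
∇ D f = -270x^4 + 505x^3 - (975/2)x^2 + (443/2)x - 77/2
∇ f = -54x^5 + (505/4)x^4 - (325/2)x^3 + (443/4)x^2 - (77/2)x + 5
D ∇ f = -270x^4 + 505x^3 - (975/2)x^2 + (443/2)x - 77/2
[∇, D] f = 0


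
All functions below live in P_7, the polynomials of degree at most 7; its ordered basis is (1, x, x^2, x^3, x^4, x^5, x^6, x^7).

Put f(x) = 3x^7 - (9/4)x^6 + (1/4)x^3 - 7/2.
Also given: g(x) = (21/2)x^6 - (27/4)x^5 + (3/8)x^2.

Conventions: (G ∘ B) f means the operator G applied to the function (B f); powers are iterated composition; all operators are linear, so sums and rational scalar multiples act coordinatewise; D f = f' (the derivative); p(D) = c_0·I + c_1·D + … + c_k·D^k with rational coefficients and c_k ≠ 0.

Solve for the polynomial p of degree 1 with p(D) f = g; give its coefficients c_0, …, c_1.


D^0 f = 3x^7 - (9/4)x^6 + (1/4)x^3 - 7/2
D^1 f = 21x^6 - (27/2)x^5 + (3/4)x^2
matching coefficients of g against c_0 f + c_1 Df + … from the top degree down determines the c_i
solution: c_0 = 0, c_1 = 1/2

c_0 = 0, c_1 = 1/2


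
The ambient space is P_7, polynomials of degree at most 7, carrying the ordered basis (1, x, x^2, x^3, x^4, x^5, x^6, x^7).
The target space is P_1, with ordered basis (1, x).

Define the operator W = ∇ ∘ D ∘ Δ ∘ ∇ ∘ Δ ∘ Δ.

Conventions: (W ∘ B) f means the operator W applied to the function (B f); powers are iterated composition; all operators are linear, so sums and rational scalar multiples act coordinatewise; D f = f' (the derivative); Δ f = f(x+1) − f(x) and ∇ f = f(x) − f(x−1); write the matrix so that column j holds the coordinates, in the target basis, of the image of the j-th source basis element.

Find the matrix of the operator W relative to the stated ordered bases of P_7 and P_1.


the matrix is [[0, 0, 0, 0, 0, 0, 720, 2520]; [0, 0, 0, 0, 0, 0, 0, 5040]] (rows listed top to bottom)

image of 1: 0
image of x: 0
image of x^2: 0
image of x^3: 0
image of x^4: 0
image of x^5: 0
image of x^6: 720
image of x^7: 5040x + 2520
each image's coordinates form column j of the matrix


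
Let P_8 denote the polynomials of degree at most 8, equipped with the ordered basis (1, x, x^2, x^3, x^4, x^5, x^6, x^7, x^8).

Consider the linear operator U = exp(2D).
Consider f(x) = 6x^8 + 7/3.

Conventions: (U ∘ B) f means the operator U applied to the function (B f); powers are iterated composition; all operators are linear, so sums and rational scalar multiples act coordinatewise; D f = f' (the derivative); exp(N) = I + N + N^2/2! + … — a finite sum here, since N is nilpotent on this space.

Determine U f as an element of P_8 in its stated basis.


g(x) = 6x^8 + 96x^7 + 672x^6 + 2688x^5 + 6720x^4 + 10752x^3 + 10752x^2 + 6144x + 4615/3

order-1 term: 96x^7
order-2 term: 672x^6
order-3 term: 2688x^5
order-4 term: 6720x^4
order-5 term: 10752x^3
order-6 term: 10752x^2
order-7 term: 6144x
order-8 term: 1536
the series for exp(2D) f terminates at order 8
exp(2D) f = 6x^8 + 96x^7 + 672x^6 + 2688x^5 + 6720x^4 + 10752x^3 + 10752x^2 + 6144x + 4615/3


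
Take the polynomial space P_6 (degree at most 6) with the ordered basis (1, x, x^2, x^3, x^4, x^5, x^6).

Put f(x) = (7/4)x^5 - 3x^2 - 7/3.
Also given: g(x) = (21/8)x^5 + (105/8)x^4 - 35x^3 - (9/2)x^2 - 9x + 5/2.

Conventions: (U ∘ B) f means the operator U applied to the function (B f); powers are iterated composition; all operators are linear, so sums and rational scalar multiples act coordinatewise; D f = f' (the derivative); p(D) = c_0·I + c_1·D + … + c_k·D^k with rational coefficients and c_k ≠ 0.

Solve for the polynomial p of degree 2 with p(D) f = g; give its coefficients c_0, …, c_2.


D^0 f = (7/4)x^5 - 3x^2 - 7/3
D^1 f = (35/4)x^4 - 6x
D^2 f = 35x^3 - 6
matching coefficients of g against c_0 f + c_1 Df + … from the top degree down determines the c_i
solution: c_0 = 3/2, c_1 = 3/2, c_2 = -1

c_0 = 3/2, c_1 = 3/2, c_2 = -1


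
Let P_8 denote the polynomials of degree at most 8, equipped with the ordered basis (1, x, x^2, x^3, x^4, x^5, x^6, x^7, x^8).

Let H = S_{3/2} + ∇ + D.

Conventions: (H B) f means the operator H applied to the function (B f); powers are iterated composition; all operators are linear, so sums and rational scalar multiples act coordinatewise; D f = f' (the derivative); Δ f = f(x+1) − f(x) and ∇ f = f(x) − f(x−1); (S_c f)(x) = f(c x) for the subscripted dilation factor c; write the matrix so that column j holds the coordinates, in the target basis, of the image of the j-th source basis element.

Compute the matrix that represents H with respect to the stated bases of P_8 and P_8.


image of 1: 1
image of x: (3/2)x + 2
image of x^2: (9/4)x^2 + 4x - 1
image of x^3: (27/8)x^3 + 6x^2 - 3x + 1
image of x^4: (81/16)x^4 + 8x^3 - 6x^2 + 4x - 1
image of x^5: (243/32)x^5 + 10x^4 - 10x^3 + 10x^2 - 5x + 1
image of x^6: (729/64)x^6 + 12x^5 - 15x^4 + 20x^3 - 15x^2 + 6x - 1
image of x^7: (2187/128)x^7 + 14x^6 - 21x^5 + 35x^4 - 35x^3 + 21x^2 - 7x + 1
image of x^8: (6561/256)x^8 + 16x^7 - 28x^6 + 56x^5 - 70x^4 + 56x^3 - 28x^2 + 8x - 1
each image's coordinates form column j of the matrix

the matrix is [[1, 2, -1, 1, -1, 1, -1, 1, -1]; [0, 3/2, 4, -3, 4, -5, 6, -7, 8]; [0, 0, 9/4, 6, -6, 10, -15, 21, -28]; [0, 0, 0, 27/8, 8, -10, 20, -35, 56]; [0, 0, 0, 0, 81/16, 10, -15, 35, -70]; [0, 0, 0, 0, 0, 243/32, 12, -21, 56]; [0, 0, 0, 0, 0, 0, 729/64, 14, -28]; [0, 0, 0, 0, 0, 0, 0, 2187/128, 16]; [0, 0, 0, 0, 0, 0, 0, 0, 6561/256]] (rows listed top to bottom)


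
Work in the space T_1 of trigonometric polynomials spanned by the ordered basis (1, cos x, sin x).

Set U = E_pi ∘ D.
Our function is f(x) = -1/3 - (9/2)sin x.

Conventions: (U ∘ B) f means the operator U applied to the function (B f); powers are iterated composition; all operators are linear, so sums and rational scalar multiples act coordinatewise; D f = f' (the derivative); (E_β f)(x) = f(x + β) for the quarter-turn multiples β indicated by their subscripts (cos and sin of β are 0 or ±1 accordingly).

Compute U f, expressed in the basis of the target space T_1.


D f = -(9/2)cos x
E_pi D f = (9/2)cos x

the image equals g(x) = (9/2)cos x


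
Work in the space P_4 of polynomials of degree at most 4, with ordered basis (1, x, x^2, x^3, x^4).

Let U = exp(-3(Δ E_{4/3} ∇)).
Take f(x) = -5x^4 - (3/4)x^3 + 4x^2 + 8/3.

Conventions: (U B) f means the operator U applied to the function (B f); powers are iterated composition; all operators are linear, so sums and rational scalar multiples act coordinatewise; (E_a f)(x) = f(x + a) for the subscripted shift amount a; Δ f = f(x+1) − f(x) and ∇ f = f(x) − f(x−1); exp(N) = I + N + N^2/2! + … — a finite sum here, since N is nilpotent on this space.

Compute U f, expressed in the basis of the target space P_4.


order-1 term: 180x^2 + (987/2)x + 344
order-2 term: -540
the series for exp(-3(Δ E_{4/3} ∇)) f terminates at order 2
exp(-3(Δ E_{4/3} ∇)) f = -5x^4 - (3/4)x^3 + 184x^2 + (987/2)x - 580/3

g(x) = -5x^4 - (3/4)x^3 + 184x^2 + (987/2)x - 580/3


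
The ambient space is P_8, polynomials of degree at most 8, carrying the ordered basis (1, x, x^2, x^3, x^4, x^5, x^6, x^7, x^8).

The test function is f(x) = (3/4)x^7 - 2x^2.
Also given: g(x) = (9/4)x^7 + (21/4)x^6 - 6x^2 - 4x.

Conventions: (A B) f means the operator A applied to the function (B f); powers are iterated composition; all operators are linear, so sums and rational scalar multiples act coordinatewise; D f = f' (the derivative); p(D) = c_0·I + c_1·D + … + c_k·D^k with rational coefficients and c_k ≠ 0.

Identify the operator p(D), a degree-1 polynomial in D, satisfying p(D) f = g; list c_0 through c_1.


D^0 f = (3/4)x^7 - 2x^2
D^1 f = (21/4)x^6 - 4x
matching coefficients of g against c_0 f + c_1 Df + … from the top degree down determines the c_i
solution: c_0 = 3, c_1 = 1

p(D) = 3·I + D, i.e. c_0 = 3, c_1 = 1


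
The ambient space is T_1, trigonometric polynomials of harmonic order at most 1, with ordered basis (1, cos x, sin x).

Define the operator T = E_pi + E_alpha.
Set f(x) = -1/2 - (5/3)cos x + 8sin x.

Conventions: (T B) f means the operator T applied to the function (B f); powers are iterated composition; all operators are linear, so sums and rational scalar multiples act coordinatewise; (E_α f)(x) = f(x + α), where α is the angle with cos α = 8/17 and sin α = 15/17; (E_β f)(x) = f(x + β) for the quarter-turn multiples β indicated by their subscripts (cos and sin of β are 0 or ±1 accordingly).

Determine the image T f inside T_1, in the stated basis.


the image equals g(x) = -1 + (135/17)cos x - (47/17)sin x

E_pi f = -1/2 + (5/3)cos x - 8sin x
E_alpha f = -1/2 + (320/51)cos x + (89/17)sin x
(E_pi + E_alpha) f = -1 + (135/17)cos x - (47/17)sin x
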